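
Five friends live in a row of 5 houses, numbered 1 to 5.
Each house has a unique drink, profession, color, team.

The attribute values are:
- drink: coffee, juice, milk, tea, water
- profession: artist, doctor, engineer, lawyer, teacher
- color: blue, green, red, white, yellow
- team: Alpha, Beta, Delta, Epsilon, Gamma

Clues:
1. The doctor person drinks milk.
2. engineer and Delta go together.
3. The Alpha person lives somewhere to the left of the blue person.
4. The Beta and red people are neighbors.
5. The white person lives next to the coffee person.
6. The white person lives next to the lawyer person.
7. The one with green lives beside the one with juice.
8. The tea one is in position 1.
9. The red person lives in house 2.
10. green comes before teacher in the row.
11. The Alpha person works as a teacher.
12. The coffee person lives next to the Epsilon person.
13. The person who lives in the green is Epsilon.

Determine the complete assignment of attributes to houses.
Solution:

House | Drink | Profession | Color | Team
-----------------------------------------
  1   | tea | artist | white | Beta
  2   | coffee | lawyer | red | Gamma
  3   | milk | doctor | green | Epsilon
  4   | juice | teacher | yellow | Alpha
  5   | water | engineer | blue | Delta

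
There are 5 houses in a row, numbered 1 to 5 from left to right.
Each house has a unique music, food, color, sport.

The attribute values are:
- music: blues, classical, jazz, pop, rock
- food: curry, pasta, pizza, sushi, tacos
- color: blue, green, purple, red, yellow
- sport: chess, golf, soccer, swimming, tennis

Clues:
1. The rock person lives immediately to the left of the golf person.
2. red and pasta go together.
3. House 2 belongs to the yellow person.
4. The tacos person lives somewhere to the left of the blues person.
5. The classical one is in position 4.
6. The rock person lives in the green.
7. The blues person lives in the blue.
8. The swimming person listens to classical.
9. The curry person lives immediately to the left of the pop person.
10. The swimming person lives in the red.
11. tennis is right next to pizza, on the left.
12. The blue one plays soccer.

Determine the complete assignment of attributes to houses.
Solution:

House | Music | Food | Color | Sport
------------------------------------
  1   | rock | curry | green | tennis
  2   | pop | pizza | yellow | golf
  3   | jazz | tacos | purple | chess
  4   | classical | pasta | red | swimming
  5   | blues | sushi | blue | soccer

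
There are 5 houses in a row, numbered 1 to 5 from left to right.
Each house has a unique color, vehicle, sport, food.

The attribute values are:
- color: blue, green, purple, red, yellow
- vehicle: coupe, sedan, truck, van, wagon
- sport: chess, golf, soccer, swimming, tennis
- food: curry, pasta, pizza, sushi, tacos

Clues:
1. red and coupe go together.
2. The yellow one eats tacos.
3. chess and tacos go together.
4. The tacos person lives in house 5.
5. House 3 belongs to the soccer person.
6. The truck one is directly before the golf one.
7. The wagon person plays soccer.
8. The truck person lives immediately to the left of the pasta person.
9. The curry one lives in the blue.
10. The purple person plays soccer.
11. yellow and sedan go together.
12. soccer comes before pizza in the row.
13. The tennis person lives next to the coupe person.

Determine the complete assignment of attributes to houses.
Solution:

House | Color | Vehicle | Sport | Food
--------------------------------------
  1   | blue | truck | tennis | curry
  2   | red | coupe | golf | pasta
  3   | purple | wagon | soccer | sushi
  4   | green | van | swimming | pizza
  5   | yellow | sedan | chess | tacos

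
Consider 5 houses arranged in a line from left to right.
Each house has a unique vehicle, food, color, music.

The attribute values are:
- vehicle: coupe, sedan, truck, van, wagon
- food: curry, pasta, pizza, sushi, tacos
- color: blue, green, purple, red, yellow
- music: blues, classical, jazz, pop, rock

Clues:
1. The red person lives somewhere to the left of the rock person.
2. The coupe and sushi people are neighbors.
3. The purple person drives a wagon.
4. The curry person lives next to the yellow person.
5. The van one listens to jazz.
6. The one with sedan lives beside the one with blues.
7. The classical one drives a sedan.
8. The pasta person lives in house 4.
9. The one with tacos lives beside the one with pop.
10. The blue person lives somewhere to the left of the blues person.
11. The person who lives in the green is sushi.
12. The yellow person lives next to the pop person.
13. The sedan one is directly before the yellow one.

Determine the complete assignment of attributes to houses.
Solution:

House | Vehicle | Food | Color | Music
--------------------------------------
  1   | sedan | curry | blue | classical
  2   | coupe | tacos | yellow | blues
  3   | truck | sushi | green | pop
  4   | van | pasta | red | jazz
  5   | wagon | pizza | purple | rock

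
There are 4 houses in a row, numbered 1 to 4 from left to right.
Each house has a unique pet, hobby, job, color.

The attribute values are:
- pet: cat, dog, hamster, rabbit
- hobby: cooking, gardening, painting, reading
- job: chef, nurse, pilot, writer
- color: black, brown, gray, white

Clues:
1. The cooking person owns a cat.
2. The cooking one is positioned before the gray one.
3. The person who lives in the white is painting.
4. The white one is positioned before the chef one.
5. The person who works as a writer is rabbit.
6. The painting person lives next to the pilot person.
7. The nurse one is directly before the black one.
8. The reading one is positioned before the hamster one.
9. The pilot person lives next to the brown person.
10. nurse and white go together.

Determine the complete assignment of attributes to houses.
Solution:

House | Pet | Hobby | Job | Color
---------------------------------
  1   | dog | painting | nurse | white
  2   | cat | cooking | pilot | black
  3   | rabbit | reading | writer | brown
  4   | hamster | gardening | chef | gray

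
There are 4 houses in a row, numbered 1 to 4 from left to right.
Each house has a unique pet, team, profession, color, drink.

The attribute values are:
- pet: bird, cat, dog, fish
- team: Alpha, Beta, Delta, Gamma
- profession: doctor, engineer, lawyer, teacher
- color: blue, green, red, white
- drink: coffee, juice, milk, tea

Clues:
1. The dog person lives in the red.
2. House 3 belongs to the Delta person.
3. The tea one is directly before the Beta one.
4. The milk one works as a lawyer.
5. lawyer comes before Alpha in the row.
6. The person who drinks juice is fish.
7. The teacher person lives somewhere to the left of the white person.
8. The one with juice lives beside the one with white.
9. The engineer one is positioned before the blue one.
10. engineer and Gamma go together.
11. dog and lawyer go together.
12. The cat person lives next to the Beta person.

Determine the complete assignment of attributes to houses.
Solution:

House | Pet | Team | Profession | Color | Drink
-----------------------------------------------
  1   | cat | Gamma | engineer | green | tea
  2   | dog | Beta | lawyer | red | milk
  3   | fish | Delta | teacher | blue | juice
  4   | bird | Alpha | doctor | white | coffee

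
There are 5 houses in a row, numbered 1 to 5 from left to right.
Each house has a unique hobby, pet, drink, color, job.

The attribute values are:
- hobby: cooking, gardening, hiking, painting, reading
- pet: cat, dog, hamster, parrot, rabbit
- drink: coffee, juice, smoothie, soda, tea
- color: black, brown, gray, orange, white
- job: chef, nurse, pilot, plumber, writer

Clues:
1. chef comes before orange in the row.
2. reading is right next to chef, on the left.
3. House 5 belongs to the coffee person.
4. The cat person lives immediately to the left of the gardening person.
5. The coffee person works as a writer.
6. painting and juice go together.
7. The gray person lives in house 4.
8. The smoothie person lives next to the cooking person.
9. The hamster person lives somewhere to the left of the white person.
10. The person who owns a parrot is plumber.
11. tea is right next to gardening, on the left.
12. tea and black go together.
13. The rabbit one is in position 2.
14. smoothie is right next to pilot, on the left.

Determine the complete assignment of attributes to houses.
Solution:

House | Hobby | Pet | Drink | Color | Job
-----------------------------------------
  1   | reading | cat | tea | black | nurse
  2   | gardening | rabbit | smoothie | brown | chef
  3   | cooking | hamster | soda | orange | pilot
  4   | painting | parrot | juice | gray | plumber
  5   | hiking | dog | coffee | white | writer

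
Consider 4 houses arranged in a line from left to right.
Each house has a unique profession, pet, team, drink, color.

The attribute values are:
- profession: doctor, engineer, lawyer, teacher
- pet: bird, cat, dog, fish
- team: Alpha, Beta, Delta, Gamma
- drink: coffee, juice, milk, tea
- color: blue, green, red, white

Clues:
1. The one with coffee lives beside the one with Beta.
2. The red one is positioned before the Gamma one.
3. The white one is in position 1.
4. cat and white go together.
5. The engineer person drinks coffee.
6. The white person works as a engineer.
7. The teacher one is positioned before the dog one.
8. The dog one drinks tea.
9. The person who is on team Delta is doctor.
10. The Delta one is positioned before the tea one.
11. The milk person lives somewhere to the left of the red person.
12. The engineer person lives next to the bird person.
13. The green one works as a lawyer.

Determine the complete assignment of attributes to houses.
Solution:

House | Profession | Pet | Team | Drink | Color
-----------------------------------------------
  1   | engineer | cat | Alpha | coffee | white
  2   | teacher | bird | Beta | milk | blue
  3   | doctor | fish | Delta | juice | red
  4   | lawyer | dog | Gamma | tea | green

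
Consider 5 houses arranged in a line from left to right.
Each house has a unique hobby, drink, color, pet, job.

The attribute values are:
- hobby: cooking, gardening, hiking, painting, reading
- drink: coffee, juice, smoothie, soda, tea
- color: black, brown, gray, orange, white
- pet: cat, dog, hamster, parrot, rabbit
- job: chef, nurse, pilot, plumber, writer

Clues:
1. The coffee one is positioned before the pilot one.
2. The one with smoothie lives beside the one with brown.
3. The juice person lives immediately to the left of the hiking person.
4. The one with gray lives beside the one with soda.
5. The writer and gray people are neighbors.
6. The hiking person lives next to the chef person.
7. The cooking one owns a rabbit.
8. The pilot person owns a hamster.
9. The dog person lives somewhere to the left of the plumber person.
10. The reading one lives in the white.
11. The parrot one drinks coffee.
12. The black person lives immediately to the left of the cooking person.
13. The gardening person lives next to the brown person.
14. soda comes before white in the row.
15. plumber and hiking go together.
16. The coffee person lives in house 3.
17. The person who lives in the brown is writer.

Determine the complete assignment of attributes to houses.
Solution:

House | Hobby | Drink | Color | Pet | Job
-----------------------------------------
  1   | gardening | smoothie | black | dog | nurse
  2   | cooking | juice | brown | rabbit | writer
  3   | hiking | coffee | gray | parrot | plumber
  4   | painting | soda | orange | cat | chef
  5   | reading | tea | white | hamster | pilot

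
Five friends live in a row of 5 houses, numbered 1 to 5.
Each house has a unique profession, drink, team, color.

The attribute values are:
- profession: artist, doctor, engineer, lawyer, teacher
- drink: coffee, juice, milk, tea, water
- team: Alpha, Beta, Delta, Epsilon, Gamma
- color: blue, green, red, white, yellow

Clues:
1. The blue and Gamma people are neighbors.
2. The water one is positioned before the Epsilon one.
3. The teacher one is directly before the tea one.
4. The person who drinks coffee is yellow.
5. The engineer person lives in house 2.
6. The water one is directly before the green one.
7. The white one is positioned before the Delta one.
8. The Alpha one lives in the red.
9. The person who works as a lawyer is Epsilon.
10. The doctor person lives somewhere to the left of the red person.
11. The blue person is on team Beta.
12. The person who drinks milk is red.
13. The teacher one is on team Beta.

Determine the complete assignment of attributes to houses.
Solution:

House | Profession | Drink | Team | Color
-----------------------------------------
  1   | teacher | water | Beta | blue
  2   | engineer | tea | Gamma | green
  3   | lawyer | juice | Epsilon | white
  4   | doctor | coffee | Delta | yellow
  5   | artist | milk | Alpha | red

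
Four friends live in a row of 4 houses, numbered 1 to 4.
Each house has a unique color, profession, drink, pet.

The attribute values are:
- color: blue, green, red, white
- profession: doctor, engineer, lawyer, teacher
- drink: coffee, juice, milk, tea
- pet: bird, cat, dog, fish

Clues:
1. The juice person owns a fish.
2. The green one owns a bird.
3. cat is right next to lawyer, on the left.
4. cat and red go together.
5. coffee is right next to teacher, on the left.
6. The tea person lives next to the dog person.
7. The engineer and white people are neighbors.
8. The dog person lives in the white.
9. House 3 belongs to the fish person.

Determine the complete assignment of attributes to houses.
Solution:

House | Color | Profession | Drink | Pet
----------------------------------------
  1   | red | engineer | tea | cat
  2   | white | lawyer | coffee | dog
  3   | blue | teacher | juice | fish
  4   | green | doctor | milk | bird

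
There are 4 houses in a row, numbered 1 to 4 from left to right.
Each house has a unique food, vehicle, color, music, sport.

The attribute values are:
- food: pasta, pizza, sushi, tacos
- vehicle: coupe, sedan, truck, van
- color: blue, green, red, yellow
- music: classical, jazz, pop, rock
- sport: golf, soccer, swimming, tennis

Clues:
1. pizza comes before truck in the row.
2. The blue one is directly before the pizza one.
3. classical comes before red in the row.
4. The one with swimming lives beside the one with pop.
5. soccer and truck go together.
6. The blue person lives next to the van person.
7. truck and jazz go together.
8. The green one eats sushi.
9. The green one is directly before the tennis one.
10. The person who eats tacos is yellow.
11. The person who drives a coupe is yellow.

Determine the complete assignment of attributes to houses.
Solution:

House | Food | Vehicle | Color | Music | Sport
----------------------------------------------
  1   | pasta | sedan | blue | classical | swimming
  2   | pizza | van | red | pop | golf
  3   | sushi | truck | green | jazz | soccer
  4   | tacos | coupe | yellow | rock | tennis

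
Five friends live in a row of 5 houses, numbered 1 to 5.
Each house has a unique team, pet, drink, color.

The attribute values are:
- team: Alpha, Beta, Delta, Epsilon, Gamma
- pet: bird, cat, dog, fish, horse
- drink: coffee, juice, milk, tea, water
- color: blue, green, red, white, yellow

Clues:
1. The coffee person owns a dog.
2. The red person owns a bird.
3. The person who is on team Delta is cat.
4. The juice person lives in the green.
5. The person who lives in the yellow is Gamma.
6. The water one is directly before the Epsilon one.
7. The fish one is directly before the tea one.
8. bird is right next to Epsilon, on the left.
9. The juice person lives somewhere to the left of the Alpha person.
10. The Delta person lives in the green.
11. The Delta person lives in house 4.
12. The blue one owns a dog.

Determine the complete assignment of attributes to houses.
Solution:

House | Team | Pet | Drink | Color
----------------------------------
  1   | Beta | bird | water | red
  2   | Epsilon | fish | milk | white
  3   | Gamma | horse | tea | yellow
  4   | Delta | cat | juice | green
  5   | Alpha | dog | coffee | blue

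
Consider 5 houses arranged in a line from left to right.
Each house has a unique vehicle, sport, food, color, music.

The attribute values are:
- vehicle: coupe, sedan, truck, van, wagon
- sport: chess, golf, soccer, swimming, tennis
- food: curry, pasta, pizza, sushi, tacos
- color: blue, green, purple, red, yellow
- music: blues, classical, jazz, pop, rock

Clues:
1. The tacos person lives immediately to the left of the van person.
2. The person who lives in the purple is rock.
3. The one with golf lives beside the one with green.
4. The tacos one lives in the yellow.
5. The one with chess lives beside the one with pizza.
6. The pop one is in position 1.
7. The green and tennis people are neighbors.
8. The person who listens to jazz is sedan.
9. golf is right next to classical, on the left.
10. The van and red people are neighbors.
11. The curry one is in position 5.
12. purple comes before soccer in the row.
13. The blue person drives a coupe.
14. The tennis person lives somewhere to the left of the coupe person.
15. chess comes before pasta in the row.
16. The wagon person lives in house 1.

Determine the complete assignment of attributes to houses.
Solution:

House | Vehicle | Sport | Food | Color | Music
----------------------------------------------
  1   | wagon | golf | tacos | yellow | pop
  2   | van | chess | sushi | green | classical
  3   | sedan | tennis | pizza | red | jazz
  4   | truck | swimming | pasta | purple | rock
  5   | coupe | soccer | curry | blue | blues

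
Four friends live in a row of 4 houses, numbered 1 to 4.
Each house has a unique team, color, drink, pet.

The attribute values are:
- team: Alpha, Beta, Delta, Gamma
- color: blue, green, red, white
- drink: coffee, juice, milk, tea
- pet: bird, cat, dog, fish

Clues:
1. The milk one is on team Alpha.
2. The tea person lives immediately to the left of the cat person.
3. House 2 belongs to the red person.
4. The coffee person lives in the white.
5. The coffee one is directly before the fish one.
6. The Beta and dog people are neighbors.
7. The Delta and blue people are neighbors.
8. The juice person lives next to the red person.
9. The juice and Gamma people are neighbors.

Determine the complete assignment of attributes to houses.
Solution:

House | Team | Color | Drink | Pet
----------------------------------
  1   | Beta | green | juice | bird
  2   | Gamma | red | tea | dog
  3   | Delta | white | coffee | cat
  4   | Alpha | blue | milk | fish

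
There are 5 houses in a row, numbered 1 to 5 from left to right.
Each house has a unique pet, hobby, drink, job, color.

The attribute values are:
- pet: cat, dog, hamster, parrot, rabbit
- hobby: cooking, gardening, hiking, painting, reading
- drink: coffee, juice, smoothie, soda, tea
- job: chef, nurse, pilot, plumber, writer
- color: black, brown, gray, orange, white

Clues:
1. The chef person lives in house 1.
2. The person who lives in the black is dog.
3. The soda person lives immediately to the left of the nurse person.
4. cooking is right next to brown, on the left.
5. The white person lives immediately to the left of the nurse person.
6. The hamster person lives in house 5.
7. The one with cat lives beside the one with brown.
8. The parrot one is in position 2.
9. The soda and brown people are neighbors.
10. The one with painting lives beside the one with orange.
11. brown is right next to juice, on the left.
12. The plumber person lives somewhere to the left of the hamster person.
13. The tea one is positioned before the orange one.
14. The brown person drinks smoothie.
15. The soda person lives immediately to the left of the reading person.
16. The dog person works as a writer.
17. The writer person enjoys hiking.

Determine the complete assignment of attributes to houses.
Solution:

House | Pet | Hobby | Drink | Job | Color
-----------------------------------------
  1   | cat | cooking | soda | chef | white
  2   | parrot | reading | smoothie | nurse | brown
  3   | dog | hiking | juice | writer | black
  4   | rabbit | painting | tea | plumber | gray
  5   | hamster | gardening | coffee | pilot | orange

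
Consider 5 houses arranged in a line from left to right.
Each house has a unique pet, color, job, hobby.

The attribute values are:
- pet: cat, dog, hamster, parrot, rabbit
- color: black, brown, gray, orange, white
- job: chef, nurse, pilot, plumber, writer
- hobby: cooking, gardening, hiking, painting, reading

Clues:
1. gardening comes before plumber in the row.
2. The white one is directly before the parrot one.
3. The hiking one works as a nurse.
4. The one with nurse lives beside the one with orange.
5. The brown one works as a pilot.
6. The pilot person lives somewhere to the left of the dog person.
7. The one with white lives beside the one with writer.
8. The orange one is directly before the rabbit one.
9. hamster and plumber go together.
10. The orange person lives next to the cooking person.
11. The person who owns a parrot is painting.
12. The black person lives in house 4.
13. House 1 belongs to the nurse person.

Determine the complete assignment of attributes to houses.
Solution:

House | Pet | Color | Job | Hobby
---------------------------------
  1   | cat | white | nurse | hiking
  2   | parrot | orange | writer | painting
  3   | rabbit | brown | pilot | cooking
  4   | dog | black | chef | gardening
  5   | hamster | gray | plumber | reading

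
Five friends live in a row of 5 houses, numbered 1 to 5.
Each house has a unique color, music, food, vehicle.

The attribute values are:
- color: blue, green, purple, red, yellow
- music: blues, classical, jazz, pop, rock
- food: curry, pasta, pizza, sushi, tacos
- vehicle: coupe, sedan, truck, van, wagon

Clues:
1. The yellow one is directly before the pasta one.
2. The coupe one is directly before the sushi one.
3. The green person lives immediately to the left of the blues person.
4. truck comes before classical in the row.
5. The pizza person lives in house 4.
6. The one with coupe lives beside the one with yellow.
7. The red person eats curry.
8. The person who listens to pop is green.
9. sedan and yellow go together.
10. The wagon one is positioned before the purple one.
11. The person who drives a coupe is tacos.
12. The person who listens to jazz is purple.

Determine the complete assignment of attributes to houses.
Solution:

House | Color | Music | Food | Vehicle
--------------------------------------
  1   | green | pop | tacos | coupe
  2   | yellow | blues | sushi | sedan
  3   | blue | rock | pasta | wagon
  4   | purple | jazz | pizza | truck
  5   | red | classical | curry | van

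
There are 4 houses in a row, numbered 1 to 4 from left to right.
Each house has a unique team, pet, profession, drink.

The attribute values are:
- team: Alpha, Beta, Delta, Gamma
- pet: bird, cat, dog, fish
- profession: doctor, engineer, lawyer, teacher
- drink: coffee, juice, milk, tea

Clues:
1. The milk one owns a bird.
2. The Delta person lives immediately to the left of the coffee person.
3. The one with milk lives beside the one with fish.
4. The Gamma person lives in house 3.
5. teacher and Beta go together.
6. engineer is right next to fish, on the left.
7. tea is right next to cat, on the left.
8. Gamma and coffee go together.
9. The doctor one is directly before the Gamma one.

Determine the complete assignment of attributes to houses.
Solution:

House | Team | Pet | Profession | Drink
---------------------------------------
  1   | Alpha | bird | engineer | milk
  2   | Delta | fish | doctor | tea
  3   | Gamma | cat | lawyer | coffee
  4   | Beta | dog | teacher | juice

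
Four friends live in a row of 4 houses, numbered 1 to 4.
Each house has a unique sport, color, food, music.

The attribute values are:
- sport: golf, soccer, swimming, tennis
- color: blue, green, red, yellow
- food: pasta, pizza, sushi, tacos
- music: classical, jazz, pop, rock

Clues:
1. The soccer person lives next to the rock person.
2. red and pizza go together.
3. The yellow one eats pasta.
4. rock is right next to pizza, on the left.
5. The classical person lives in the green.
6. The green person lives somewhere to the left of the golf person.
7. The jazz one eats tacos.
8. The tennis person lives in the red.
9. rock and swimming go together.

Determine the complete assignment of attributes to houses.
Solution:

House | Sport | Color | Food | Music
------------------------------------
  1   | soccer | green | sushi | classical
  2   | swimming | yellow | pasta | rock
  3   | tennis | red | pizza | pop
  4   | golf | blue | tacos | jazz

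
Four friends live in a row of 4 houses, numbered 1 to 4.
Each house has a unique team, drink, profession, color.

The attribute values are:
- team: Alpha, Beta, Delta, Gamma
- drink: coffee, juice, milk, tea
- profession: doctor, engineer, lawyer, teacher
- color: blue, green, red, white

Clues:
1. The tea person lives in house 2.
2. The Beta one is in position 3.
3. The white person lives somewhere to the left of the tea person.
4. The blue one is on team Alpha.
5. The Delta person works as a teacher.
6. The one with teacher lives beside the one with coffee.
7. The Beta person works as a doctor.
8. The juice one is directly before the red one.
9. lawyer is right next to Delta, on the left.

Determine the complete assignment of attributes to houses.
Solution:

House | Team | Drink | Profession | Color
-----------------------------------------
  1   | Gamma | juice | lawyer | white
  2   | Delta | tea | teacher | red
  3   | Beta | coffee | doctor | green
  4   | Alpha | milk | engineer | blue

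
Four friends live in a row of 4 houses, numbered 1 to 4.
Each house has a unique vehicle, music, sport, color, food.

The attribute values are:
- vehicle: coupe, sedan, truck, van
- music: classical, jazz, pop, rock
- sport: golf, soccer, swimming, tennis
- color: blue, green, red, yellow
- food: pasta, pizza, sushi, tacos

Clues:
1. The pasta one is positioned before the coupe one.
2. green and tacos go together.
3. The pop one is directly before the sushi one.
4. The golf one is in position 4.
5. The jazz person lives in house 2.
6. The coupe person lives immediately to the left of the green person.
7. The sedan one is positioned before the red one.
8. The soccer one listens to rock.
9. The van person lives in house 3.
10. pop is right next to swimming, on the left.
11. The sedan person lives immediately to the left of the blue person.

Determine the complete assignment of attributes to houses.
Solution:

House | Vehicle | Music | Sport | Color | Food
----------------------------------------------
  1   | sedan | pop | tennis | yellow | pasta
  2   | coupe | jazz | swimming | blue | sushi
  3   | van | rock | soccer | green | tacos
  4   | truck | classical | golf | red | pizza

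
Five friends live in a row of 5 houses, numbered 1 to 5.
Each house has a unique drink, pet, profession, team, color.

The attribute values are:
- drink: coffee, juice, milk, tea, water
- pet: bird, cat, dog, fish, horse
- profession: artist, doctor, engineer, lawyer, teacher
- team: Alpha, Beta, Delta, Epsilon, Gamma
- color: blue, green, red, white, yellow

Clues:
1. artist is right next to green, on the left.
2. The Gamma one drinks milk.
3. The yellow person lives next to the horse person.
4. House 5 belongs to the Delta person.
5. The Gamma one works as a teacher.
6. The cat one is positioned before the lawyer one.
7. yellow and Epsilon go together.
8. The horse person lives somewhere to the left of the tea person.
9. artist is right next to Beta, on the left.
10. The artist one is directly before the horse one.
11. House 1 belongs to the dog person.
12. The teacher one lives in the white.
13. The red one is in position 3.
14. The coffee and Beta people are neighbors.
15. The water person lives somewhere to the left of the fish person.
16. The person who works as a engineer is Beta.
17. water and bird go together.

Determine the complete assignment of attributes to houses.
Solution:

House | Drink | Pet | Profession | Team | Color
-----------------------------------------------
  1   | coffee | dog | artist | Epsilon | yellow
  2   | juice | horse | engineer | Beta | green
  3   | water | bird | doctor | Alpha | red
  4   | milk | cat | teacher | Gamma | white
  5   | tea | fish | lawyer | Delta | blue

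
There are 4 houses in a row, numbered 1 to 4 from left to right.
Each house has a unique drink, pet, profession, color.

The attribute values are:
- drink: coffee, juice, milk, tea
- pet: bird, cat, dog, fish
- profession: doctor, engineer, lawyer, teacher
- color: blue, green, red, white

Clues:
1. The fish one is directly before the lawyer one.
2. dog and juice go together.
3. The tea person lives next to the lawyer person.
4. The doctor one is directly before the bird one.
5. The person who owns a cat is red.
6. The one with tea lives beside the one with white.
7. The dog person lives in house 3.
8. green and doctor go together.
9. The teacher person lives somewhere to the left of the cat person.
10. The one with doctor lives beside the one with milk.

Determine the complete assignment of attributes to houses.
Solution:

House | Drink | Pet | Profession | Color
----------------------------------------
  1   | tea | fish | doctor | green
  2   | milk | bird | lawyer | white
  3   | juice | dog | teacher | blue
  4   | coffee | cat | engineer | red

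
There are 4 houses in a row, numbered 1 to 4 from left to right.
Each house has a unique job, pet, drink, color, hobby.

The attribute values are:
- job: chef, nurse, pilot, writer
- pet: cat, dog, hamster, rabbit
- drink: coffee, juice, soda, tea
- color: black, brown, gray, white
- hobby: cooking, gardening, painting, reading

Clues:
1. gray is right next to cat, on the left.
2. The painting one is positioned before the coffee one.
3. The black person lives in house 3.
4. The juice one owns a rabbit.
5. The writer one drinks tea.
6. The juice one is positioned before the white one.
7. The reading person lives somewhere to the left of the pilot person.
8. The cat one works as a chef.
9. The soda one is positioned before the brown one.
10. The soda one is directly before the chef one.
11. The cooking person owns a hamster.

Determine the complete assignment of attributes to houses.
Solution:

House | Job | Pet | Drink | Color | Hobby
-----------------------------------------
  1   | nurse | dog | soda | gray | painting
  2   | chef | cat | coffee | brown | reading
  3   | pilot | rabbit | juice | black | gardening
  4   | writer | hamster | tea | white | cooking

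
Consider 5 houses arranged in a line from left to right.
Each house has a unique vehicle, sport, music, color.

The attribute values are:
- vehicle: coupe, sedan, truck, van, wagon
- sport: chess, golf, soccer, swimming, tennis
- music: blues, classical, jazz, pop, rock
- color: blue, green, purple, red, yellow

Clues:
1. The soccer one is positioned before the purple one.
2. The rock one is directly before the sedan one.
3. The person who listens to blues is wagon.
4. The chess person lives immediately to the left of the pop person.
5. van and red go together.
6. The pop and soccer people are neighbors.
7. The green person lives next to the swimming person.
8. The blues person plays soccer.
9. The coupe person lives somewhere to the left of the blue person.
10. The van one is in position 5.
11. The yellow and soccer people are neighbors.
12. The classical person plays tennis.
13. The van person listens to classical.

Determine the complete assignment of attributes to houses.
Solution:

House | Vehicle | Sport | Music | Color
---------------------------------------
  1   | coupe | chess | rock | green
  2   | sedan | swimming | pop | yellow
  3   | wagon | soccer | blues | blue
  4   | truck | golf | jazz | purple
  5   | van | tennis | classical | red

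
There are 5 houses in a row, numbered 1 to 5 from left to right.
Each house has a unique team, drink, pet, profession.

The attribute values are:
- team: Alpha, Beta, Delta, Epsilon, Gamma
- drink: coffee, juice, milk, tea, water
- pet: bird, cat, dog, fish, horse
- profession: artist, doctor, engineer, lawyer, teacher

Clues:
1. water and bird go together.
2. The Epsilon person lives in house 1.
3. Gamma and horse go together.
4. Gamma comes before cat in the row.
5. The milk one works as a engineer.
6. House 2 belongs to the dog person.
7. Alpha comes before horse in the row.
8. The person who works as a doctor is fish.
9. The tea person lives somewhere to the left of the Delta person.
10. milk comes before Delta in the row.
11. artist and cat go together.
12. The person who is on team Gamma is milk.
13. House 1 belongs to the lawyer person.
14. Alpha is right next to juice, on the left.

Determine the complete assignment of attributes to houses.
Solution:

House | Team | Drink | Pet | Profession
---------------------------------------
  1   | Epsilon | water | bird | lawyer
  2   | Alpha | tea | dog | teacher
  3   | Beta | juice | fish | doctor
  4   | Gamma | milk | horse | engineer
  5   | Delta | coffee | cat | artist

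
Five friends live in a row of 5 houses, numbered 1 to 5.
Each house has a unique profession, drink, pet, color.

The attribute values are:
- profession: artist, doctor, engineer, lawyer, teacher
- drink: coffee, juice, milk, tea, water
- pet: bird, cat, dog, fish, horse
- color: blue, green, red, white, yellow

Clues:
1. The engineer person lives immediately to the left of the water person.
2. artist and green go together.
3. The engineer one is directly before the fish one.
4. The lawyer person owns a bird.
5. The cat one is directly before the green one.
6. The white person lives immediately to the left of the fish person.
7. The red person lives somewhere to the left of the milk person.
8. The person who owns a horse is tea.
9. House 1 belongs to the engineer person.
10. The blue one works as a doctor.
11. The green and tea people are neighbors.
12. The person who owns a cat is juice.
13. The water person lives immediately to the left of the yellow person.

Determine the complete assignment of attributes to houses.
Solution:

House | Profession | Drink | Pet | Color
----------------------------------------
  1   | engineer | juice | cat | white
  2   | artist | water | fish | green
  3   | teacher | tea | horse | yellow
  4   | lawyer | coffee | bird | red
  5   | doctor | milk | dog | blue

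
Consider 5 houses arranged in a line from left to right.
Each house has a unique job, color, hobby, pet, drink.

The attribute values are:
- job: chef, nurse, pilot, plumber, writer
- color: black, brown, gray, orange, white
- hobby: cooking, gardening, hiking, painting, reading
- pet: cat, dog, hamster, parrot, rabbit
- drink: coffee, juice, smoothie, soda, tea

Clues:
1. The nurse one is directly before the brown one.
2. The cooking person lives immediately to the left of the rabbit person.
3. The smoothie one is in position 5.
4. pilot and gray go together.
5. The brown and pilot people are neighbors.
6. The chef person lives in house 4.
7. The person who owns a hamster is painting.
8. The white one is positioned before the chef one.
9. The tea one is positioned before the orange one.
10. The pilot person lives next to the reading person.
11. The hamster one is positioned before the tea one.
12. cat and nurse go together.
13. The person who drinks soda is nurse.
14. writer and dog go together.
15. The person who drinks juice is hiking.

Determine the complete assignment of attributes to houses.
Solution:

House | Job | Color | Hobby | Pet | Drink
-----------------------------------------
  1   | nurse | white | cooking | cat | soda
  2   | plumber | brown | hiking | rabbit | juice
  3   | pilot | gray | painting | hamster | coffee
  4   | chef | black | reading | parrot | tea
  5   | writer | orange | gardening | dog | smoothie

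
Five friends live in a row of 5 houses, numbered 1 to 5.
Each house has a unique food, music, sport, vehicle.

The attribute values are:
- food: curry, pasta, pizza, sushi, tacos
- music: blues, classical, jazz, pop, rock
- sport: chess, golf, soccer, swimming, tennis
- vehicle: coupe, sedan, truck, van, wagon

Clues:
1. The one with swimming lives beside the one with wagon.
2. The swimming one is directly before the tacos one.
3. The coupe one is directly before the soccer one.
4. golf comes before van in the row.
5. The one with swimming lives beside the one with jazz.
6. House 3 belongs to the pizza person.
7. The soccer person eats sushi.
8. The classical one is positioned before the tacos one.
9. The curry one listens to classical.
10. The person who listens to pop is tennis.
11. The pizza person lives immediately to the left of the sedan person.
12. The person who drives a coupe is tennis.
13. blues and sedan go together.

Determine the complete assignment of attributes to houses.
Solution:

House | Food | Music | Sport | Vehicle
--------------------------------------
  1   | curry | classical | swimming | truck
  2   | tacos | jazz | golf | wagon
  3   | pizza | pop | tennis | coupe
  4   | sushi | blues | soccer | sedan
  5   | pasta | rock | chess | van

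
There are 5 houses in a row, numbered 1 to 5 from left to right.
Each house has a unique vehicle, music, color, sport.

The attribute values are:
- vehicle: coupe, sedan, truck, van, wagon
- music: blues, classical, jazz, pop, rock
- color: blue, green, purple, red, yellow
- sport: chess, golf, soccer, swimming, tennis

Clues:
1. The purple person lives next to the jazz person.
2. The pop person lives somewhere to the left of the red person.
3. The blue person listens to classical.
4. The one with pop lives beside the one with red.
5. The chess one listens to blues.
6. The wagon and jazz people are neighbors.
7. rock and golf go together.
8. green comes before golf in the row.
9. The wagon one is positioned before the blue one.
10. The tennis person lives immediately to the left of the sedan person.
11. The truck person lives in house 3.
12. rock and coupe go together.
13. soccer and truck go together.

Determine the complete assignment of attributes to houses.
Solution:

House | Vehicle | Music | Color | Sport
---------------------------------------
  1   | wagon | pop | purple | tennis
  2   | sedan | jazz | red | swimming
  3   | truck | classical | blue | soccer
  4   | van | blues | green | chess
  5   | coupe | rock | yellow | golf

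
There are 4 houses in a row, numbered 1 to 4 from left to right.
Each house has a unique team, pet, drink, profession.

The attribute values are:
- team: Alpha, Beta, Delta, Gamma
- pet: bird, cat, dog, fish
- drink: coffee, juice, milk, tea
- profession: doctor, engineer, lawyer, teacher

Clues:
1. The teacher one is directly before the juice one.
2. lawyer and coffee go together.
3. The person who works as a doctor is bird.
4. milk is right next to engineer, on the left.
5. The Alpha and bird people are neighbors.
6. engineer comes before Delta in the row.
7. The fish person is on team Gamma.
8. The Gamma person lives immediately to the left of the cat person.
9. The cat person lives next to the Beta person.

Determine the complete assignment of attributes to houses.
Solution:

House | Team | Pet | Drink | Profession
---------------------------------------
  1   | Gamma | fish | milk | teacher
  2   | Alpha | cat | juice | engineer
  3   | Beta | bird | tea | doctor
  4   | Delta | dog | coffee | lawyer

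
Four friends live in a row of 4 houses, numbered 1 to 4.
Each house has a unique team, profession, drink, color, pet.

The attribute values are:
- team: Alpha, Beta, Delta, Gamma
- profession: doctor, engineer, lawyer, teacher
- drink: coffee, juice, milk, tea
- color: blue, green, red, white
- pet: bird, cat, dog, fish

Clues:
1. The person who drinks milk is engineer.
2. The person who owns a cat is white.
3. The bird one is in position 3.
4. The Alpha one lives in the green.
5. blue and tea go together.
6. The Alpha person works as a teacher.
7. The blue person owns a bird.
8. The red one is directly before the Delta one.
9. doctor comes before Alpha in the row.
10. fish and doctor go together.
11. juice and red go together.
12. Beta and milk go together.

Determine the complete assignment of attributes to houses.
Solution:

House | Team | Profession | Drink | Color | Pet
-----------------------------------------------
  1   | Beta | engineer | milk | white | cat
  2   | Gamma | doctor | juice | red | fish
  3   | Delta | lawyer | tea | blue | bird
  4   | Alpha | teacher | coffee | green | dog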